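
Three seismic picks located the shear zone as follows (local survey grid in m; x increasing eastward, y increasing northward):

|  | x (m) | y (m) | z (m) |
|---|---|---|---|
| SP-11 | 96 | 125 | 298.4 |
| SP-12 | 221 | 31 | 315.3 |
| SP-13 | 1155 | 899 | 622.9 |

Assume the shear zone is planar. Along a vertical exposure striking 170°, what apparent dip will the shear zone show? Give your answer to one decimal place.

Let the plane be z = a·x + b·y + c.
SP-12−SP-11: 125a − 94b = 16.9;  SP-13−SP-11: 1059a + 774b = 324.5.
Solving gives a = 0.22203, b = 0.11547.
Unit vector along 170° is (sin 170°, cos 170°) = (0.1736, -0.9848).
Slope in that direction = a·(0.1736) + b·(-0.9848) = −0.07516.
Apparent dip = arctan|0.07516| = 4.3° (true dip is 14.1°, so apparent ≤ true as expected).

4.3°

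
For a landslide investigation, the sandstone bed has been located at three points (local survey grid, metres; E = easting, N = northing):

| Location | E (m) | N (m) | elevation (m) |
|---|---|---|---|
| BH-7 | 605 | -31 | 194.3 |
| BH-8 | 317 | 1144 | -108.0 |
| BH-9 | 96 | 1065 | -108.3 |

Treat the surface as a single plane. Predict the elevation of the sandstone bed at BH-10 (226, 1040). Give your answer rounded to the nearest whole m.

Let the plane be z = a·E + b·N + c.
BH-8−BH-7: −288a + 1175b = −302.3;  BH-9−BH-7: −509a + 1096b = −302.6.
Solving gives a = 0.08581, b = −0.23624.
Then c = 194.3 − a·605 − b·-31 = 135.06.
At (226, 1040): z = 19.4 − 245.7 + 135.06 = -91.2 m.

-91 m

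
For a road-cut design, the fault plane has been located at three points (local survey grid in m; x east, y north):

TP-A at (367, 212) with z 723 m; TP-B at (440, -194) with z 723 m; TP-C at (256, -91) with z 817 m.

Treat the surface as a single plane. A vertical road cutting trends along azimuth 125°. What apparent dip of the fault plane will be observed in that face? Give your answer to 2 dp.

Two edge vectors: TP-A→TP-B = (73, -406, 0), TP-A→TP-C = (-111, -303, 94).
Normal n = (TP-A→TP-B) × (TP-A→TP-C) = (-38164, -6862, -67185).
So ∂z/∂x = −n_x/n_z = −0.56804 and ∂z/∂y = −n_y/n_z = −0.10214.
Unit vector along 125° is (sin 125°, cos 125°) = (0.8192, -0.5736).
Slope in that direction = a·(0.8192) + b·(-0.5736) = −0.40673.
Apparent dip = arctan|0.40673| = 22.13° (true dip is 30.0°, so apparent ≤ true as expected).

22.13°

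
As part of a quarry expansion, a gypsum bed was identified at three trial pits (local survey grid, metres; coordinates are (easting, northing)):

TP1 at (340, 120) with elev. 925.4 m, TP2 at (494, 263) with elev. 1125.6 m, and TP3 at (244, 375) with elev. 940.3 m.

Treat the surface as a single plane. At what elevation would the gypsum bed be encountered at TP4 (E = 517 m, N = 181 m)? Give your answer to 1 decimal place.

Let the plane be z = a·E + b·N + c.
TP2−TP1: 154a + 143b = 200.2;  TP3−TP1: −96a + 255b = 14.9.
Solving gives a = 0.92306, b = 0.40594.
Then c = 925.4 − a·340 − b·120 = 562.85.
At (517, 181): z = 477.2 + 73.5 + 562.85 = 1113.5 m.

1113.5 m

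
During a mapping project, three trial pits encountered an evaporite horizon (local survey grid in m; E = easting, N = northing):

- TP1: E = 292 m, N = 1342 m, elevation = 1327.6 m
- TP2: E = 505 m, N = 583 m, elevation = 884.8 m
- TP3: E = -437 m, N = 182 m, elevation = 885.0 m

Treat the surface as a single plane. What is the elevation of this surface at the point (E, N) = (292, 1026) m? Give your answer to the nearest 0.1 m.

1162.9 m

Let the plane be z = a·E + b·N + c.
TP2−TP1: 213a − 759b = −442.8;  TP3−TP1: −729a − 1160b = −442.6.
Solving gives a = −0.222035, b = 0.521089.
Then c = 1327.6 − a·292 − b·1342 = 693.13.
At (292, 1026): z = −64.8 + 534.6 + 693.13 = 1162.9 m.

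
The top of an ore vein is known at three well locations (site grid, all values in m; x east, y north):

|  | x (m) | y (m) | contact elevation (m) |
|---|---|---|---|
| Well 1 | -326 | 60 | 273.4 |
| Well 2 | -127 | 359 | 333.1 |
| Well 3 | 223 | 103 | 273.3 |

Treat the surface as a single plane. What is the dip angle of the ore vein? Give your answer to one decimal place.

Let the plane be z = a·x + b·y + c.
Well 2−Well 1: 199a + 299b = 59.7;  Well 3−Well 1: 549a + 43b = −0.1.
Solving gives a = −0.01669, b = 0.21077.
Gradient magnitude |∇z| = √(a² + b²) = √(0.00028 + 0.04443) = 0.21143.
True dip = arctan(0.21143) = 11.9°, dipping toward S (azimuth ≈ 175°).

11.9°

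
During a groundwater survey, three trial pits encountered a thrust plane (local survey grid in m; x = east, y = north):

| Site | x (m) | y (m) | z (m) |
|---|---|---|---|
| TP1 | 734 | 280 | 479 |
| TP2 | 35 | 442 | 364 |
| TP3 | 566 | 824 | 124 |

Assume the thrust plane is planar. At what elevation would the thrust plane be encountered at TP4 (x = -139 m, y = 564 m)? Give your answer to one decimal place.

282.4 m

Let the plane be z = a·x + b·y + c.
TP2−TP1: −699a + 162b = −115;  TP3−TP1: −168a + 544b = −355.
Solving gives a = 0.01430, b = −0.64816.
Then c = 479 − a·734 − b·280 = 649.98.
At (-139, 564): z = −2.0 − 365.6 + 649.98 = 282.4 m.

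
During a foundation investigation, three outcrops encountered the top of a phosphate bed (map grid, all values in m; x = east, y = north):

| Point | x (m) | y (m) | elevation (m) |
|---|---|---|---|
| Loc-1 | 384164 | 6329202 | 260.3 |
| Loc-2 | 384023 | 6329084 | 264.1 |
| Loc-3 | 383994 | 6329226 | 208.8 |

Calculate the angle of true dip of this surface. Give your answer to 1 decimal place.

22.9°

Let the plane be z = a·x + b·y + c.
Loc-2−Loc-1: −141a − 118b = 3.8;  Loc-3−Loc-1: −170a + 24b = −51.5.
Solving gives a = 0.25532, b = −0.33729.
Gradient magnitude |∇z| = √(a² + b²) = √(0.06519 + 0.11377) = 0.42303.
True dip = arctan(0.42303) = 22.9°, dipping toward NW (azimuth ≈ 323°).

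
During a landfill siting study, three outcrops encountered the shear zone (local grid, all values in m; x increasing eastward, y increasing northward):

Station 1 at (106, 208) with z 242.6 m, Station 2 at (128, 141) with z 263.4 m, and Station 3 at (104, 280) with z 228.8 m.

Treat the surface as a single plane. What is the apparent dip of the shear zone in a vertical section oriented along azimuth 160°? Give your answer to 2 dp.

Let the plane be z = a·x + b·y + c.
Station 2−Station 1: 22a − 67b = 20.8;  Station 3−Station 1: −2a + 72b = −13.8.
Solving gives a = 0.39517, b = −0.18069.
Unit vector along 160° is (sin 160°, cos 160°) = (0.3420, -0.9397).
Slope in that direction = a·(0.3420) + b·(-0.9397) = 0.30495.
Apparent dip = arctan|0.30495| = 16.96° (true dip is 23.5°, so apparent ≤ true as expected).

16.96°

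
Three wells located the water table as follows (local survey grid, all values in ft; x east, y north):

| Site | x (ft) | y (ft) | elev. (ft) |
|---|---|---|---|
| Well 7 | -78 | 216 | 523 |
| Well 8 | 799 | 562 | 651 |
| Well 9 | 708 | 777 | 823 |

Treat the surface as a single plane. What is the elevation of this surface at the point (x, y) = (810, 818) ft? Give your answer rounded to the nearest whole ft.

Two edge vectors: Well 7→Well 8 = (877, 346, 128), Well 7→Well 9 = (786, 561, 300).
Normal n = (Well 7→Well 8) × (Well 7→Well 9) = (31992, -162492, 220041).
So ∂z/∂x = −n_x/n_z = −0.14539 and ∂z/∂y = −n_y/n_z = 0.73846.
Intercept c from Well 7: 523 − 11.34 − 159.51 = 352.15.
At (810, 818): z = −117.8 + 604.1 + 352.15 = 838.4 ft.

838 ft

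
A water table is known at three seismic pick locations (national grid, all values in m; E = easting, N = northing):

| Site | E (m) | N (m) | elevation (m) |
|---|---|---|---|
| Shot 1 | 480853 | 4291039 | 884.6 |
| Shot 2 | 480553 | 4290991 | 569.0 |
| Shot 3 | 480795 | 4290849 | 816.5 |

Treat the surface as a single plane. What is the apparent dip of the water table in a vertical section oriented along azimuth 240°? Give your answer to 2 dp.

42.78°

Let the plane be z = a·E + b·N + c.
Shot 2−Shot 1: −300a − 48b = −315.6;  Shot 3−Shot 1: −58a − 190b = −68.1.
Solving gives a = 1.04573, b = 0.03920.
Unit vector along 240° is (sin 240°, cos 240°) = (-0.8660, -0.5000).
Slope in that direction = a·(-0.8660) + b·(-0.5000) = −0.92523.
Apparent dip = arctan|0.92523| = 42.78° (true dip is 46.3°, so apparent ≤ true as expected).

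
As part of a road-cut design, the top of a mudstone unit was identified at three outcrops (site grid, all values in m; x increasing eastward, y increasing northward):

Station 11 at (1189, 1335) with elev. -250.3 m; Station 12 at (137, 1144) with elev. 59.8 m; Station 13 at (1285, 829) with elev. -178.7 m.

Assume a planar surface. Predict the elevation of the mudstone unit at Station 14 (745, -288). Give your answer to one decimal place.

174.9 m

Let the plane be z = a·x + b·y + c.
Station 12−Station 11: −1052a − 191b = 310.1;  Station 13−Station 11: 96a − 506b = 71.6.
Solving gives a = −0.260121, b = −0.190853.
Then c = -250.3 − a·1189 − b·1335 = 313.77.
At (745, -288): z = −193.8 + 55.0 + 313.77 = 174.9 m.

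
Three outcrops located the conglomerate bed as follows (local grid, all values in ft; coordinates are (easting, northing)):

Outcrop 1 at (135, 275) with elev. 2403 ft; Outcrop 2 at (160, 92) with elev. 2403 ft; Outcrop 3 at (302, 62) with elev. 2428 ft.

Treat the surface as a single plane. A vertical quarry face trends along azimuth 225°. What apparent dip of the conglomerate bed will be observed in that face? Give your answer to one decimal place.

8.3°

Let the plane be z = a·E + b·N + c.
Outcrop 2−Outcrop 1: 25a − 183b = 0;  Outcrop 3−Outcrop 1: 167a − 213b = 25.
Solving gives a = 0.18129, b = 0.02477.
Unit vector along 225° is (sin 225°, cos 225°) = (-0.7071, -0.7071).
Slope in that direction = a·(-0.7071) + b·(-0.7071) = −0.14570.
Apparent dip = arctan|0.14570| = 8.3° (true dip is 10.4°, so apparent ≤ true as expected).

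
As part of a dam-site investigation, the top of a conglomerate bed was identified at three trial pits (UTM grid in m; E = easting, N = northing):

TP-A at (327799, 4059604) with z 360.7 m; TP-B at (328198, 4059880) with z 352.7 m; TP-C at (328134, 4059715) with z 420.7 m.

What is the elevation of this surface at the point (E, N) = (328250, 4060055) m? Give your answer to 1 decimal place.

Let the plane be z = a·E + b·N + c.
TP-B−TP-A: 399a + 276b = −8;  TP-C−TP-A: 335a + 111b = 60.
Solving gives a = 0.362209628, b = −0.552614644.
Then c = 360.7 − a·327799 − b·4059604 = 2125025.36.
At (328250, 4060055): z = 118895.3 − 2243645.8 + 2125025.36 = 274.8 m.

274.8 m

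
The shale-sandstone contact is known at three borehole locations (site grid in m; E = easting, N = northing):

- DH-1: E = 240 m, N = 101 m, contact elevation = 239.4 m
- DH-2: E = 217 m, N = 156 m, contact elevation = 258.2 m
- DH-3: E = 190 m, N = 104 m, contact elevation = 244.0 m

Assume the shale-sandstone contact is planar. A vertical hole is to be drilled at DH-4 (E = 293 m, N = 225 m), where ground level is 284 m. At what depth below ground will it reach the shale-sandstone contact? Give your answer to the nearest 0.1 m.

9.9 m

Two edge vectors: DH-1→DH-2 = (-23, 55, 18.8), DH-1→DH-3 = (-50, 3, 4.6).
Normal n = (DH-1→DH-2) × (DH-1→DH-3) = (196.6, -834.2, 2681).
So ∂z/∂E = −n_x/n_z = −0.07333 and ∂z/∂N = −n_y/n_z = 0.31115.
Intercept c from DH-1: 239.4 + 17.60 − 31.43 = 225.57.
At (293, 225): z_contact = −21.49 + 70.01 + 225.57 = 274.10 m.
Depth below ground = 284 − 274.10 = 9.9 m.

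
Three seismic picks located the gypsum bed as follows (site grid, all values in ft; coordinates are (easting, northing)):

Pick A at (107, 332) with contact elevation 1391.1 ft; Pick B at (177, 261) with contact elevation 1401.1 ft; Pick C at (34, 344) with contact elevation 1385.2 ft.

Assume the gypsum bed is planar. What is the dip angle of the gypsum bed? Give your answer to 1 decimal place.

5.7°

Let the plane be z = a·E + b·N + c.
Pick B−Pick A: 70a − 71b = 10;  Pick C−Pick A: −73a + 12b = −5.9.
Solving gives a = 0.06882, b = −0.07299.
Gradient magnitude |∇z| = √(a² + b²) = √(0.00474 + 0.00533) = 0.10032.
True dip = arctan(0.10032) = 5.7°, dipping toward NW (azimuth ≈ 317°).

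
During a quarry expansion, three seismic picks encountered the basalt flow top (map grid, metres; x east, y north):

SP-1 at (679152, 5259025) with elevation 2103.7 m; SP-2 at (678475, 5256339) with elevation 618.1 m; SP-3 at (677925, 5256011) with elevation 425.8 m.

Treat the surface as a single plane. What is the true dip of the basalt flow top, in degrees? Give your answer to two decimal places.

28.71°

Let the plane be z = a·x + b·y + c.
SP-2−SP-1: −677a − 2686b = −1485.6;  SP-3−SP-1: −1227a − 3014b = −1677.9.
Solving gives a = 0.02330, b = 0.54722.
Gradient magnitude |∇z| = √(a² + b²) = √(0.00054 + 0.29945) = 0.54771.
True dip = arctan(0.54771) = 28.71°, dipping toward S (azimuth ≈ 182°).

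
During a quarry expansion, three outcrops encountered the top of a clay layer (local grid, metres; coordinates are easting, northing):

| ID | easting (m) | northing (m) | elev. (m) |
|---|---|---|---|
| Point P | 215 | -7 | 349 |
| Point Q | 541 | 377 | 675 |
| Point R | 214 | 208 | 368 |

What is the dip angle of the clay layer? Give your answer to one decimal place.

Let the plane be z = a·easting + b·northing + c.
Point Q−Point P: 326a + 384b = 326;  Point R−Point P: −1a + 215b = 19.
Solving gives a = 0.89102, b = 0.09252.
Gradient magnitude |∇z| = √(a² + b²) = √(0.79392 + 0.00856) = 0.89581.
True dip = arctan(0.89581) = 41.9°, dipping toward W (azimuth ≈ 264°).

41.9°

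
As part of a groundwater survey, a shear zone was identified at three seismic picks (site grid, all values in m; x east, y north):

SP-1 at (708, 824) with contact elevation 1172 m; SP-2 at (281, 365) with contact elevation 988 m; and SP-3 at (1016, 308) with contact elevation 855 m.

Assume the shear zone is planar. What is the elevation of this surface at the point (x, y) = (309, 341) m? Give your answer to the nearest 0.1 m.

Two edge vectors: SP-1→SP-2 = (-427, -459, -184), SP-1→SP-3 = (308, -516, -317).
Normal n = (SP-1→SP-2) × (SP-1→SP-3) = (50559, -192031, 361704).
So ∂z/∂x = −n_x/n_z = −0.139780 and ∂z/∂y = −n_y/n_z = 0.530906.
Intercept c from SP-1: 1172 + 98.96 − 437.47 = 833.50.
At (309, 341): z = −43.2 + 181.0 + 833.50 = 971.3 m.

971.3 m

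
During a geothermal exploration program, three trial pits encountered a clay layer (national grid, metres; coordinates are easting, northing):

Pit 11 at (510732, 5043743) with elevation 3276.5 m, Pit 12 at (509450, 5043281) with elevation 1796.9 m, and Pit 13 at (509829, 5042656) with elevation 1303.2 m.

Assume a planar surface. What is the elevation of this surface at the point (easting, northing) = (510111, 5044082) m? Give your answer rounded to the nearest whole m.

Let the plane be z = a·easting + b·northing + c.
Pit 12−Pit 11: −1282a − 462b = −1479.6;  Pit 13−Pit 11: −903a − 1087b = −1973.3.
Solving gives a = 0.71353718, b = 1.22260895.
Then c = 3276.5 − a·510732 − b·5043743 = −6527675.09.
At (510111, 5044082): z = 363983.2 + 6166939.8 − 6527675.09 = 3247.9 m.

3248 m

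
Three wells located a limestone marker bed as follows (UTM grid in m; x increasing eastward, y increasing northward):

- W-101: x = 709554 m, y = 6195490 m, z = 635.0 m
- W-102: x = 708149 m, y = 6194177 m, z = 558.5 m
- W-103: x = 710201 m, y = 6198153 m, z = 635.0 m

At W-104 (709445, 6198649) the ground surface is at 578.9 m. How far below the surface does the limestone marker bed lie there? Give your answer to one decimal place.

5.6 m

Let the plane be z = a·x + b·y + c.
W-102−W-101: −1405a − 1313b = −76.5;  W-103−W-101: 647a + 2663b = 0.
Solving gives a = 0.070442330, b = −0.017114603.
Then c = 635 − a·709554 − b·6195490 = 56685.71.
At (709445, 6198649): z_contact = 49974.96 − 106087.42 + 56685.71 = 573.26 m.
Depth below ground = 578.9 − 573.26 = 5.6 m.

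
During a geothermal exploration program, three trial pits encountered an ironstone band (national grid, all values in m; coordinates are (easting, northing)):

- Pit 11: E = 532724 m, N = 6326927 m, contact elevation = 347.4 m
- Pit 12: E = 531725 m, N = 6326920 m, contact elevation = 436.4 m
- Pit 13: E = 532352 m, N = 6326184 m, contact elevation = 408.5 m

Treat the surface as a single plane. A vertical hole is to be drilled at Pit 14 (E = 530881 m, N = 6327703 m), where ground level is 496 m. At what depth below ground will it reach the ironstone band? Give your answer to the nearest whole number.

Two edge vectors: Pit 11→Pit 12 = (-999, -7, 89), Pit 11→Pit 13 = (-372, -743, 61.1).
Normal n = (Pit 11→Pit 12) × (Pit 11→Pit 13) = (65699.3, 27930.9, 739653).
So ∂z/∂E = −n_x/n_z = −0.08882449 and ∂z/∂N = −n_y/n_z = −0.03776217.
Intercept c from Pit 11: 347.4 + 47318.94 + 238918.47 = 286584.81.
At (530881, 6327703): z_contact = −47155.2 − 238947.8 + 286584.81 = 481.8 m.
Depth below ground = 496 − 481.8 = 14 m.

14 m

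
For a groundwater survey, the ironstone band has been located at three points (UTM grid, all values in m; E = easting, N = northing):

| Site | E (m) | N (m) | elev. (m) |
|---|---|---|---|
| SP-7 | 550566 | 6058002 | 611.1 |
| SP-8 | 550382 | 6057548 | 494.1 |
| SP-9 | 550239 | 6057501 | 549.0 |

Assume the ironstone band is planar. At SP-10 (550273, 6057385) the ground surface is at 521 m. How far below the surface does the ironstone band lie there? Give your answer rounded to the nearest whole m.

Let the plane be z = a·E + b·N + c.
SP-8−SP-7: −184a − 454b = −117;  SP-9−SP-7: −327a − 501b = −62.1.
Solving gives a = −0.54063333, b = 0.47682056.
Then c = 611.1 − a·550566 − b·6058002 = −2590314.46.
At (550273, 6057385): z_contact = −297495.9 + 2888285.7 − 2590314.46 = 475.3 m.
Depth below ground = 521 − 475.3 = 46 m.

46 m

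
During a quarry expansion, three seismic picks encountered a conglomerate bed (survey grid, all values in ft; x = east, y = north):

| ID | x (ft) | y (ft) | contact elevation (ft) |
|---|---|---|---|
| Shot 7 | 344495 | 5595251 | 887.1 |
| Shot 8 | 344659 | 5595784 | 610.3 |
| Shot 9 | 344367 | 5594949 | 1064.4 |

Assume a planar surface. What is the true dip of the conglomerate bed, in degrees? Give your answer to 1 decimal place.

34.0°

Two edge vectors: Shot 7→Shot 8 = (164, 533, -276.8), Shot 7→Shot 9 = (-128, -302, 177.3).
Normal n = (Shot 7→Shot 8) × (Shot 7→Shot 9) = (10907.3, 6353.2, 18696).
So ∂z/∂x = −n_x/n_z = −0.58340 and ∂z/∂y = −n_y/n_z = −0.33982.
Gradient magnitude |∇z| = √(a² + b²) = √(0.34036 + 0.11547) = 0.67515.
True dip = arctan(0.67515) = 34.0°, dipping toward ENE (azimuth ≈ 060°).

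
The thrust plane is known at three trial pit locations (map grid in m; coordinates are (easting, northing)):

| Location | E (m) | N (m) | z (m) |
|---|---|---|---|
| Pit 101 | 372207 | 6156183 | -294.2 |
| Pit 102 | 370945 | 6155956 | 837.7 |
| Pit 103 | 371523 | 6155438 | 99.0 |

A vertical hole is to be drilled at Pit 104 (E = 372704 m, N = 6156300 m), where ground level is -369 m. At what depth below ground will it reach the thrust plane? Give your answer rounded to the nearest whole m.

361 m

Two edge vectors: Pit 101→Pit 102 = (-1262, -227, 1131.9), Pit 101→Pit 103 = (-684, -745, 393.2).
Normal n = (Pit 101→Pit 102) × (Pit 101→Pit 103) = (754009.1, -278001.2, 784922).
So ∂z/∂E = −n_x/n_z = −0.96061660 and ∂z/∂N = −n_y/n_z = 0.35417685.
Intercept c from Pit 101: -294.2 + 357548.22 − 2180377.49 = −1823123.47.
At (372704, 6156300): z_contact = −358025.6 + 2180418.9 − 1823123.47 = -730.2 m.
Depth below ground = -369 − (-730.2) = 361 m.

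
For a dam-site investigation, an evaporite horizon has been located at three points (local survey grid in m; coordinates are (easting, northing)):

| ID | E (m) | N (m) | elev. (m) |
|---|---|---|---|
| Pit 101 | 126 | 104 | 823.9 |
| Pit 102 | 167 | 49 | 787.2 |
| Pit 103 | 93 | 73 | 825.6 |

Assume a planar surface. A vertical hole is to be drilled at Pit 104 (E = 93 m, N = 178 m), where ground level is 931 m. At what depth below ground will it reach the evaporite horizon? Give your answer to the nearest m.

Let the plane be z = a·E + b·N + c.
Pit 102−Pit 101: 41a − 55b = −36.7;  Pit 103−Pit 101: −33a − 31b = 1.7.
Solving gives a = −0.39896, b = 0.36986.
Then c = 823.9 − a·126 − b·104 = 835.70.
At (93, 178): z_contact = −37.1 + 65.8 + 835.70 = 864.4 m.
Depth below ground = 931 − 864.4 = 67 m.

67 m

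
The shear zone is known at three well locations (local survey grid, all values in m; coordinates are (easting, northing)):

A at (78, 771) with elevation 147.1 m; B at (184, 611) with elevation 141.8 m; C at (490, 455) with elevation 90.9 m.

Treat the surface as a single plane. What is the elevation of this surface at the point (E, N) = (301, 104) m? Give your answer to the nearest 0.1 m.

Let the plane be z = a·E + b·N + c.
B−A: 106a − 160b = −5.3;  C−A: 412a − 316b = −56.2.
Solving gives a = −0.22567, b = −0.11638.
Then c = 147.1 − a·78 − b·771 = 254.43.
At (301, 104): z = −67.9 − 12.1 + 254.43 = 174.4 m.

174.4 m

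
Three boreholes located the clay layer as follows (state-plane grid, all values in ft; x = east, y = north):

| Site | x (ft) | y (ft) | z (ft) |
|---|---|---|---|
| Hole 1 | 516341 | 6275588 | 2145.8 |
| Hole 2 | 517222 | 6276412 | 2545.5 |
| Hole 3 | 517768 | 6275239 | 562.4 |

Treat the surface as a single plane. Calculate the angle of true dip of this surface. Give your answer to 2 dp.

Two edge vectors: Hole 1→Hole 2 = (881, 824, 399.7), Hole 1→Hole 3 = (1427, -349, -1583.4).
Normal n = (Hole 1→Hole 2) × (Hole 1→Hole 3) = (-1165226.3, 1965347.3, -1483317).
So ∂z/∂x = −n_x/n_z = −0.78555 and ∂z/∂y = −n_y/n_z = 1.32497.
Gradient magnitude |∇z| = √(a² + b²) = √(0.61710 + 1.75554) = 1.54034.
True dip = arctan(1.54034) = 57.01°, dipping toward SSE (azimuth ≈ 149°).

57.01°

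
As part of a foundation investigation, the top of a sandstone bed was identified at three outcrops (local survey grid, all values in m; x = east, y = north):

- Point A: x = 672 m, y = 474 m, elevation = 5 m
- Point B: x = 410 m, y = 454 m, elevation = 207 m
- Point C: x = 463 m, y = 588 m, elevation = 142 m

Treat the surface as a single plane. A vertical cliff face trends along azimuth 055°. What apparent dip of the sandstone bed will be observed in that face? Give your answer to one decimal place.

36.0°

Let the plane be z = a·x + b·y + c.
Point B−Point A: −262a − 20b = 202;  Point C−Point A: −209a + 114b = 137.
Solving gives a = −0.75681, b = −0.18574.
Unit vector along 055° is (sin 55°, cos 55°) = (0.8192, 0.5736).
Slope in that direction = a·(0.8192) + b·(0.5736) = −0.72648.
Apparent dip = arctan|0.72648| = 36.0° (true dip is 37.9°, so apparent ≤ true as expected).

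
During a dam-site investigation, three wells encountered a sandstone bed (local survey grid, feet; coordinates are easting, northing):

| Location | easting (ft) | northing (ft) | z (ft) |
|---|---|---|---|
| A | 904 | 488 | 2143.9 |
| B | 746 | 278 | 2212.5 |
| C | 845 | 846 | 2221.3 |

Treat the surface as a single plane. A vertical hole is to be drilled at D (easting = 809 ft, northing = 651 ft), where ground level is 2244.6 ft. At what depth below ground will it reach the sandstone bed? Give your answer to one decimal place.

Let the plane be z = a·easting + b·northing + c.
B−A: −158a − 210b = 68.6;  C−A: −59a + 358b = 77.4.
Solving gives a = −0.59188, b = 0.11866.
Then c = 2143.9 − a·904 − b·488 = 2621.06.
At (809, 651): z_contact = −478.83 + 77.25 + 2621.06 = 2219.47 ft.
Depth below ground = 2244.6 − 2219.47 = 25.1 ft.

25.1 ft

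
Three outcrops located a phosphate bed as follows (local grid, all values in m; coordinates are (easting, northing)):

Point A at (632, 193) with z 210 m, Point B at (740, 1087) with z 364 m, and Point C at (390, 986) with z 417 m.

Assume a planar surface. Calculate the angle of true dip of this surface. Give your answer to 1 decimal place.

16.0°

Two edge vectors: Point A→Point B = (108, 894, 154), Point A→Point C = (-242, 793, 207).
Normal n = (Point A→Point B) × (Point A→Point C) = (62936, -59624, 301992).
So ∂z/∂E = −n_x/n_z = −0.20840 and ∂z/∂N = −n_y/n_z = 0.19744.
Gradient magnitude |∇z| = √(a² + b²) = √(0.04343 + 0.03898) = 0.28708.
True dip = arctan(0.28708) = 16.0°, dipping toward SE (azimuth ≈ 133°).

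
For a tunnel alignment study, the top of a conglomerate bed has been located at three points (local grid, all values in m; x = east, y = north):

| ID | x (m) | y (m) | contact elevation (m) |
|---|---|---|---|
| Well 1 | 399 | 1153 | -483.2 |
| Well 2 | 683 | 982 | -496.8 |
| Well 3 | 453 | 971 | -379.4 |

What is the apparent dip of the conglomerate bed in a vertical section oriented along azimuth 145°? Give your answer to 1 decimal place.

Two edge vectors: Well 1→Well 2 = (284, -171, -13.6), Well 1→Well 3 = (54, -182, 103.8).
Normal n = (Well 1→Well 2) × (Well 1→Well 3) = (-20225, -30213.6, -42454).
So ∂z/∂x = −n_x/n_z = −0.47640 and ∂z/∂y = −n_y/n_z = −0.71168.
Unit vector along 145° is (sin 145°, cos 145°) = (0.5736, -0.8192).
Slope in that direction = a·(0.5736) + b·(-0.8192) = 0.30972.
Apparent dip = arctan|0.30972| = 17.2° (true dip is 40.6°, so apparent ≤ true as expected).

17.2°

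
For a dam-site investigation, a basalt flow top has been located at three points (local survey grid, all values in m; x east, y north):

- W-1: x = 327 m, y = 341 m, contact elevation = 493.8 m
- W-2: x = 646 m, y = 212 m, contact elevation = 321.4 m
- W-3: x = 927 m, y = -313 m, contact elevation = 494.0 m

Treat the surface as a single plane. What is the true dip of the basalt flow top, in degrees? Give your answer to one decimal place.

49.4°

Two edge vectors: W-1→W-2 = (319, -129, -172.4), W-1→W-3 = (600, -654, 0.2).
Normal n = (W-1→W-2) × (W-1→W-3) = (-112775.4, -103503.8, -131226).
So ∂z/∂x = −n_x/n_z = −0.85940 and ∂z/∂y = −n_y/n_z = −0.78874.
Gradient magnitude |∇z| = √(a² + b²) = √(0.73857 + 0.62212) = 1.16648.
True dip = arctan(1.16648) = 49.4°, dipping toward NE (azimuth ≈ 047°).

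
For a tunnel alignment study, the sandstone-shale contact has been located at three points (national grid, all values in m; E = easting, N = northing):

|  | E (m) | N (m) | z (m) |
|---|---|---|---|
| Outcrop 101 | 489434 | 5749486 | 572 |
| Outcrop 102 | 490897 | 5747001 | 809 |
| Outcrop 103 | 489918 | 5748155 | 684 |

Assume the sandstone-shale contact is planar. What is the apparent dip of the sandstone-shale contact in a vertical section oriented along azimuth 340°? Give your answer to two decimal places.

4.52°

Let the plane be z = a·E + b·N + c.
Outcrop 102−Outcrop 101: 1463a − 2485b = 237;  Outcrop 103−Outcrop 101: 484a − 1331b = 112.
Solving gives a = 0.04987, b = −0.06601.
Unit vector along 340° is (sin 340°, cos 340°) = (-0.3420, 0.9397).
Slope in that direction = a·(-0.3420) + b·(0.9397) = −0.07909.
Apparent dip = arctan|0.07909| = 4.52° (true dip is 4.7°, so apparent ≤ true as expected).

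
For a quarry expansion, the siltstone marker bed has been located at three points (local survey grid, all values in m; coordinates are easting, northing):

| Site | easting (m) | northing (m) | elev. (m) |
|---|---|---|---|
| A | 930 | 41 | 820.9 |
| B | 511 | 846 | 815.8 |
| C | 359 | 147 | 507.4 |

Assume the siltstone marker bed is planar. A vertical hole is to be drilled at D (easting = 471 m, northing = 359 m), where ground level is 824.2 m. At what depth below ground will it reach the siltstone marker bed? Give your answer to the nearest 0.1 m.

183.3 m

Two edge vectors: A→B = (-419, 805, -5.1), A→C = (-571, 106, -313.5).
Normal n = (A→B) × (A→C) = (-251826.9, -128444.4, 415241).
So ∂z/∂easting = −n_x/n_z = 0.60646 and ∂z/∂northing = −n_y/n_z = 0.30932.
Intercept c from A: 820.9 − 564.01 − 12.68 = 244.21.
At (471, 359): z_contact = 285.64 + 111.05 + 244.21 = 640.90 m.
Depth below ground = 824.2 − 640.90 = 183.3 m.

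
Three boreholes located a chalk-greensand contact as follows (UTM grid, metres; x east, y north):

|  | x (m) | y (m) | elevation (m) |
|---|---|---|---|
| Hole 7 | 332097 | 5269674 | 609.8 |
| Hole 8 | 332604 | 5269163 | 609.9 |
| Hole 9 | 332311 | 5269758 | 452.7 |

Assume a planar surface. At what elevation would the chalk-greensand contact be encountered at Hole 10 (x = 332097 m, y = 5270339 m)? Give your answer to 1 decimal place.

Let the plane be z = a·x + b·y + c.
Hole 8−Hole 7: 507a − 511b = 0.1;  Hole 9−Hole 7: 214a + 84b = −157.1.
Solving gives a = −0.528291717, b = −0.524352055.
Then c = 609.8 − a·332097 − b·5269674 = 2939218.29.
At (332097, 5270339): z = −175444.1 − 2763513.1 + 2939218.29 = 261.1 m.

261.1 m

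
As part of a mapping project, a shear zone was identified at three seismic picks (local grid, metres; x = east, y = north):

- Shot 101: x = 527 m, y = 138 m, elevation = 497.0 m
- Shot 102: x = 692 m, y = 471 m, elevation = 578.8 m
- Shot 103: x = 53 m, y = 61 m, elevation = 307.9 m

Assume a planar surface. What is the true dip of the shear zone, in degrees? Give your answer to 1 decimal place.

Two edge vectors: Shot 101→Shot 102 = (165, 333, 81.8), Shot 101→Shot 103 = (-474, -77, -189.1).
Normal n = (Shot 101→Shot 102) × (Shot 101→Shot 103) = (-56671.7, -7571.7, 145137).
So ∂z/∂x = −n_x/n_z = 0.39047 and ∂z/∂y = −n_y/n_z = 0.05217.
Gradient magnitude |∇z| = √(a² + b²) = √(0.15247 + 0.00272) = 0.39394.
True dip = arctan(0.39394) = 21.5°, dipping toward W (azimuth ≈ 262°).

21.5°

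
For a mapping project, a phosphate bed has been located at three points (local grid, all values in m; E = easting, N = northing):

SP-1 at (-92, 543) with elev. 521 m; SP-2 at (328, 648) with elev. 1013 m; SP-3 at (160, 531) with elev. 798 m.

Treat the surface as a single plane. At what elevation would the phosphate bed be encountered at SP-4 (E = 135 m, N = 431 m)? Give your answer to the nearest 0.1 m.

Two edge vectors: SP-1→SP-2 = (420, 105, 492), SP-1→SP-3 = (252, -12, 277).
Normal n = (SP-1→SP-2) × (SP-1→SP-3) = (34989, 7644, -31500).
So ∂z/∂E = −n_x/n_z = 1.11076 and ∂z/∂N = −n_y/n_z = 0.24267.
Intercept c from SP-1: 521 + 102.19 − 131.77 = 491.42.
At (135, 431): z = 150.0 + 104.6 + 491.42 = 746.0 m.

746.0 m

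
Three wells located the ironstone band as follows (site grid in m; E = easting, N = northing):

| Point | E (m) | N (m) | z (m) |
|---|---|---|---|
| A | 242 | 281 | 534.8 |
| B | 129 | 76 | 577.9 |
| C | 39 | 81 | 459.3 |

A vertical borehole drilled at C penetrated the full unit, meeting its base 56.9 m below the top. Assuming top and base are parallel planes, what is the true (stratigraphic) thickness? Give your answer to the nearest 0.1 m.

Let the plane be z = a·E + b·N + c.
B−A: −113a − 205b = 43.1;  C−A: −203a − 200b = −75.5.
Solving gives a = 1.26729, b = −0.90880.
|∇z| = √(a²+b²) = 1.55947, so dip δ = arctan(1.55947) = 57.33°.
True thickness = vertical thickness × cos δ = 56.9 × cos 57.33° = 30.7 m.

30.7 m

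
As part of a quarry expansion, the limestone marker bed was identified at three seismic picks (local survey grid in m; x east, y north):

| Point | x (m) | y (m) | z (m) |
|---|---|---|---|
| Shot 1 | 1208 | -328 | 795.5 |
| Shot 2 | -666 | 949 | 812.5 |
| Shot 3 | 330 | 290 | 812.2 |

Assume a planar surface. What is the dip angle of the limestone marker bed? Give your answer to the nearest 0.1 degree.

28.0°

Let the plane be z = a·x + b·y + c.
Shot 2−Shot 1: −1874a + 1277b = 17;  Shot 3−Shot 1: −878a + 618b = 16.7.
Solving gives a = 0.29302, b = 0.44331.
Gradient magnitude |∇z| = √(a² + b²) = √(0.08586 + 0.19653) = 0.53140.
True dip = arctan(0.53140) = 28.0°, dipping toward SSW (azimuth ≈ 213°).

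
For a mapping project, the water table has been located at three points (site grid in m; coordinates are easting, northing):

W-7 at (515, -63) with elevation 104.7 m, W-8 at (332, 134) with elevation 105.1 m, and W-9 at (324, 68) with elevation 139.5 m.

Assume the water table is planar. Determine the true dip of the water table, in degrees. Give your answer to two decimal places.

Two edge vectors: W-7→W-8 = (-183, 197, 0.4), W-7→W-9 = (-191, 131, 34.8).
Normal n = (W-7→W-8) × (W-7→W-9) = (6803.2, 6292, 13654).
So ∂z/∂easting = −n_x/n_z = −0.49826 and ∂z/∂northing = −n_y/n_z = −0.46082.
Gradient magnitude |∇z| = √(a² + b²) = √(0.24826 + 0.21235) = 0.67868.
True dip = arctan(0.67868) = 34.16°, dipping toward NE (azimuth ≈ 047°).

34.16°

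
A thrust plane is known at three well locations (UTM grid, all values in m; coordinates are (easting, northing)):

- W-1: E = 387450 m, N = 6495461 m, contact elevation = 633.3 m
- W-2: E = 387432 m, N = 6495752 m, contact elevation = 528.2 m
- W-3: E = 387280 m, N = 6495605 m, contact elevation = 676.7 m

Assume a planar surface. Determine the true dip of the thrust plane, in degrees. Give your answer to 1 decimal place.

Let the plane be z = a·E + b·N + c.
W-2−W-1: −18a + 291b = −105.1;  W-3−W-1: −170a + 144b = 43.4.
Solving gives a = −0.59226, b = −0.39780.
Gradient magnitude |∇z| = √(a² + b²) = √(0.35077 + 0.15825) = 0.71345.
True dip = arctan(0.71345) = 35.5°, dipping toward NE (azimuth ≈ 056°).

35.5°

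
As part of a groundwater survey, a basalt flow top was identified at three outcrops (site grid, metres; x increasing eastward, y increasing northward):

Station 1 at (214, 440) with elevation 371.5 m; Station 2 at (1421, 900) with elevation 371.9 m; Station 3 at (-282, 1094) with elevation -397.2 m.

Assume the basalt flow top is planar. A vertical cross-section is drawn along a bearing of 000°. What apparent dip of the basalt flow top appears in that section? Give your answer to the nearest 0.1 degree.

Let the plane be z = a·x + b·y + c.
Station 2−Station 1: 1207a + 460b = 0.4;  Station 3−Station 1: −496a + 654b = −768.7.
Solving gives a = 0.34776, b = −0.91163.
Unit vector along 000° is (sin 0°, cos 0°) = (0.0000, 1.0000).
Slope in that direction = a·(0.0000) + b·(1.0000) = −0.91163.
Apparent dip = arctan|0.91163| = 42.4° (true dip is 44.3°, so apparent ≤ true as expected).

42.4°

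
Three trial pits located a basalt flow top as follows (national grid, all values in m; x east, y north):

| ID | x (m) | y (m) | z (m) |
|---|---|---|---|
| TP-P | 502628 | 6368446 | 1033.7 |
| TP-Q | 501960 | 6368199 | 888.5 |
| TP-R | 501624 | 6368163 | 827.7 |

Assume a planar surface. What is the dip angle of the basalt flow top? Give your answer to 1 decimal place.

Let the plane be z = a·x + b·y + c.
TP-Q−TP-P: −668a − 247b = −145.2;  TP-R−TP-P: −1004a − 283b = −206.
Solving gives a = 0.16610, b = 0.13865.
Gradient magnitude |∇z| = √(a² + b²) = √(0.02759 + 0.01922) = 0.21636.
True dip = arctan(0.21636) = 12.2°, dipping toward SW (azimuth ≈ 230°).

12.2°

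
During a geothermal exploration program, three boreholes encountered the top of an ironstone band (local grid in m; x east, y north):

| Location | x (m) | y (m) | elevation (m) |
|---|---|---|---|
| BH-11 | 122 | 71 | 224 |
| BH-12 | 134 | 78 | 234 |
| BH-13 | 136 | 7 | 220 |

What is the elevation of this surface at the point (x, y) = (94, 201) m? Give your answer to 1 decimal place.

232.4 m

Two edge vectors: BH-11→BH-12 = (12, 7, 10), BH-11→BH-13 = (14, -64, -4).
Normal n = (BH-11→BH-12) × (BH-11→BH-13) = (612, 188, -866).
So ∂z/∂x = −n_x/n_z = 0.70670 and ∂z/∂y = −n_y/n_z = 0.21709.
Intercept c from BH-11: 224 − 86.22 − 15.41 = 122.37.
At (94, 201): z = 66.4 + 43.6 + 122.37 = 232.4 m.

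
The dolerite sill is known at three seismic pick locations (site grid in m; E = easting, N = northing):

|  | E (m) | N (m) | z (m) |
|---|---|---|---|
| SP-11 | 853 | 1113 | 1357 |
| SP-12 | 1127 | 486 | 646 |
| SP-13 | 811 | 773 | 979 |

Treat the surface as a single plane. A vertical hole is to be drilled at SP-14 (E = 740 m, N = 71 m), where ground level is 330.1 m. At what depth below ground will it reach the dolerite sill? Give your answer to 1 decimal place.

132.2 m

Two edge vectors: SP-11→SP-12 = (274, -627, -711), SP-11→SP-13 = (-42, -340, -378).
Normal n = (SP-11→SP-12) × (SP-11→SP-13) = (-4734, 133434, -119494).
So ∂z/∂E = −n_x/n_z = −0.039617 and ∂z/∂N = −n_y/n_z = 1.116659.
Intercept c from SP-11: 1357 + 33.79 − 1242.84 = 147.95.
At (740, 71): z_contact = −29.32 + 79.28 + 147.95 = 197.92 m.
Depth below ground = 330.1 − 197.92 = 132.2 m.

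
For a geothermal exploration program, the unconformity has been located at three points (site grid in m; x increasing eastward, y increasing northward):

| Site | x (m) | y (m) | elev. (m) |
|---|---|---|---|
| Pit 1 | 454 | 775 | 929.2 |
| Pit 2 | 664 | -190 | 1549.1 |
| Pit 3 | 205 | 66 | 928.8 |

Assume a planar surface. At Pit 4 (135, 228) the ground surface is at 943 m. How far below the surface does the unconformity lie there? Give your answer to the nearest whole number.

Let the plane be z = a·x + b·y + c.
Pit 2−Pit 1: 210a − 965b = 619.9;  Pit 3−Pit 1: −249a − 709b = −0.4.
Solving gives a = 1.13033, b = −0.39641.
Then c = 929.2 − a·454 − b·775 = 723.25.
At (135, 228): z_contact = 152.6 − 90.4 + 723.25 = 785.5 m.
Depth below ground = 943 − 785.5 = 158 m.

158 m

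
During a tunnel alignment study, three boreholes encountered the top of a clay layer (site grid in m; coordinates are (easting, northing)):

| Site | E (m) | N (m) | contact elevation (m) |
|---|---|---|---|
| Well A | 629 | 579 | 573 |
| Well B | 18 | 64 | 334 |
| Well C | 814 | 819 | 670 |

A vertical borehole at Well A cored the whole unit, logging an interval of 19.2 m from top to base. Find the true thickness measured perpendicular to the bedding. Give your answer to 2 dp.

18.25 m

Two edge vectors: Well A→Well B = (-611, -515, -239), Well A→Well C = (185, 240, 97).
Normal n = (Well A→Well B) × (Well A→Well C) = (7405, 15052, -51365).
So ∂z/∂E = −n_x/n_z = 0.14416 and ∂z/∂N = −n_y/n_z = 0.29304.
|∇z| = √(a²+b²) = 0.32658, so dip δ = arctan(0.32658) = 18.09°.
True thickness = vertical thickness × cos δ = 19.2 × cos 18.09° = 18.25 m.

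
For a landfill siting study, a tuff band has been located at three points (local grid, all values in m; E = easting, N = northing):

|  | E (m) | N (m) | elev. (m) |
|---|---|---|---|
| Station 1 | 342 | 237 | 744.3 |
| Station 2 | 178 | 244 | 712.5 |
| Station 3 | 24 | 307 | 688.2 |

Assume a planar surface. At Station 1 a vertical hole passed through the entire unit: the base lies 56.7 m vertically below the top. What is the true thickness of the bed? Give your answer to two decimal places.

Let the plane be z = a·E + b·N + c.
Station 2−Station 1: −164a + 7b = −31.8;  Station 3−Station 1: −318a + 70b = −56.1.
Solving gives a = 0.19811, b = 0.09855.
|∇z| = √(a²+b²) = 0.22127, so dip δ = arctan(0.22127) = 12.48°.
True thickness = vertical thickness × cos δ = 56.7 × cos 12.48° = 55.36 m.

55.36 m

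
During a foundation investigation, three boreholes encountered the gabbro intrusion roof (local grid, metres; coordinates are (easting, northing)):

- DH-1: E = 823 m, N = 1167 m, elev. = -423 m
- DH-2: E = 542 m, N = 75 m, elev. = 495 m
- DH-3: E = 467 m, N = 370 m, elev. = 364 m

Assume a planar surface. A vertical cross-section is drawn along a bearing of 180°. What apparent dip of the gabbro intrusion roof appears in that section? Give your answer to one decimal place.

Let the plane be z = a·E + b·N + c.
DH-2−DH-1: −281a − 1092b = 918;  DH-3−DH-1: −356a − 797b = 787.
Solving gives a = −0.77525, b = −0.64117.
Unit vector along 180° is (sin 180°, cos 180°) = (0.0000, -1.0000).
Slope in that direction = a·(0.0000) + b·(-1.0000) = 0.64117.
Apparent dip = arctan|0.64117| = 32.7° (true dip is 45.2°, so apparent ≤ true as expected).

32.7°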